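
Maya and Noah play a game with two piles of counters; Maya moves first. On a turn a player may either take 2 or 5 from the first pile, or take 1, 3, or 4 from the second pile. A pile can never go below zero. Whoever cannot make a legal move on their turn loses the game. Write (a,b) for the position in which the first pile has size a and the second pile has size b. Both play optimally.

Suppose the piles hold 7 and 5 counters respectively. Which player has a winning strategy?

Use the standard recursion: the mover loses at a terminal position; elsewhere, the mover wins exactly when some move hands the opponent an L position.
No move ever increases a pile, so every position that can arise here has a ≤ 7 and b ≤ 5; it is enough to label the cells with 0 ≤ a ≤ 7 and 0 ≤ b ≤ 5.
Every move lowers a or b (never raises either), so fill the grid row by row in increasing a, and left to right within a row: each cell's successors are then already labelled.
      b=0  b=1  b=2  b=3  b=4  b=5
a=0:    L    W    L    W    W    W
a=1:    L    W    L    W    W    W
a=2:    W    L    W    L    W    W
a=3:    W    L    W    L    W    W
a=4:    L    W    L    W    W    W
a=5:    W    W    W    W    L    W
a=6:    W    L    W    L    W    W
a=7:    L    W    L    W    W    W
Cells with no legal move (terminal, hence L): (0,0), (1,0).
The remaining L cells, each justified by listing all of its moves:
(0,2): only reaches (0,1)(W), which is W → L
(1,2): only reaches (1,1)(W), which is W → L
(2,1): only reaches (0,1)(W), (2,0)(W), all W → L
(2,3): only reaches (0,3)(W), (2,2)(W), (2,0)(W), all W → L
(3,1): only reaches (1,1)(W), (3,0)(W), all W → L
(3,3): only reaches (1,3)(W), (3,2)(W), (3,0)(W), all W → L
(4,0): only reaches (2,0)(W), which is W → L
(4,2): only reaches (2,2)(W), (4,1)(W), all W → L
(5,4): only reaches (3,4)(W), (0,4)(W), (5,3)(W), (5,1)(W), (5,0)(W), all W → L
(6,1): only reaches (4,1)(W), (1,1)(W), (6,0)(W), all W → L
(6,3): only reaches (4,3)(W), (1,3)(W), (6,2)(W), (6,0)(W), all W → L
(7,0): only reaches (5,0)(W), (2,0)(W), all W → L
(7,2): only reaches (5,2)(W), (2,2)(W), (7,1)(W), all W → L
Every other cell has at least one move into one of the L cells above, so it is W.
From (7,5) Maya can move to (7,2), reaching an L position.

Maya wins.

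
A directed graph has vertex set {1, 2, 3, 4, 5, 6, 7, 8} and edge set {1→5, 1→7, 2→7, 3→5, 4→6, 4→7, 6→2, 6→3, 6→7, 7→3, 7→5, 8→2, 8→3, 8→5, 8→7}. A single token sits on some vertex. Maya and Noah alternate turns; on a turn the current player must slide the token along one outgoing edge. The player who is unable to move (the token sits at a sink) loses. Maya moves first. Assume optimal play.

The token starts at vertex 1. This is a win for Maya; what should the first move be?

Move to 5.

Compute win/loss labels from the base case upward. A position with no move is L. Any other position is W if it can reach an L in one move, else L.
Every edge goes from a vertex to one that appears earlier in the order 5, 3, 7, 2, 6, 8, 1, 4, so processing vertices in that order labels each vertex after all of its successors.
5: no outgoing edge → L
3: can move to 5, which is L ⇒ W
7: can move to 5, which is L ⇒ W
2: the only move is to 7(W), a W ⇒ L
6: can move to 2, which is L ⇒ W
8: can move to 2, which is L ⇒ W
1: can move to 5, which is L ⇒ W
4: moves to 6(W), 7(W); every one is W ⇒ L
From 1, the L positions reachable in one move are: 5.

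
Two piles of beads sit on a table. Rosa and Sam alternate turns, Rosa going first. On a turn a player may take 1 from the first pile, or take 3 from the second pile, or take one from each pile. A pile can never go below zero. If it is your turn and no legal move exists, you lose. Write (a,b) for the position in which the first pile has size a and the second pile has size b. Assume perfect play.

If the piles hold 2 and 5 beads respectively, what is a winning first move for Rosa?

Compute win/loss labels from the base case upward. A position with no move is L. Any other position is W if it can reach an L in one move, else L.
No move ever increases a pile, so every position that can arise here has a ≤ 2 and b ≤ 5; it is enough to label the cells with 0 ≤ a ≤ 2 and 0 ≤ b ≤ 5.
Every move lowers a or b (never raises either), so fill the grid row by row in increasing a, and left to right within a row: each cell's successors are then already labelled.
      b=0  b=1  b=2  b=3  b=4  b=5
a=0:    L    L    L    W    W    W
a=1:    W    W    W    W    L    L
a=2:    L    L    L    W    W    W
Cells with no legal move (terminal, hence L): (0,0), (0,1), (0,2).
The remaining L cells, each justified by listing all of its moves:
(1,4): only reaches (0,4)(W), (1,1)(W), (0,3)(W), all W → L
(1,5): only reaches (0,5)(W), (1,2)(W), (0,4)(W), all W → L
(2,0): only reaches (1,0)(W), which is W → L
(2,1): only reaches (1,1)(W), (1,0)(W), all W → L
(2,2): only reaches (1,2)(W), (1,1)(W), all W → L
Every other cell has at least one move into one of the L cells above, so it is W.
From (2,5), the L positions reachable in one move are: (1,5), (2,2), (1,4). Any move reaching one of these is winning.

Move to (1,5).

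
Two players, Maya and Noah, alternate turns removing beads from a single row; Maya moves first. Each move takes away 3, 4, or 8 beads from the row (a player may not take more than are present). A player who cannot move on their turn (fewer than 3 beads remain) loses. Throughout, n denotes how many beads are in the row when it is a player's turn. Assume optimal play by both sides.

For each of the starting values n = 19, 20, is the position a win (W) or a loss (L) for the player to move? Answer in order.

Positions with no move are L. A position that does have a move is losing for the player to move precisely when every available move leads to a winning position for the opponent. Fill in the labels:
n=0: no move → L
n=1: no move → L
n=2: no move → L
n=3: can move to 0, which is L ⇒ W
n=4: can move to 1, which is L ⇒ W
n=5: can move to 2, which is L ⇒ W
n=6: can move to 2, which is L ⇒ W
n=7: moves to 4(W), 3(W); every one is W ⇒ L
n=8: can move to 0, which is L ⇒ W
n=9: can move to 1, which is L ⇒ W
n=10: can move to 7, which is L ⇒ W
n=11: can move to 7, which is L ⇒ W
n=12: moves to 9(W), 8(W), 4(W); every one is W ⇒ L
n=13: moves to 10(W), 9(W), 5(W); every one is W ⇒ L
n=14: moves to 11(W), 10(W), 6(W); every one is W ⇒ L
n=15: can move to 12, which is L ⇒ W
n=16: can move to 13, which is L ⇒ W
n=17: can move to 14, which is L ⇒ W
n=18: can move to 14, which is L ⇒ W
n=19: moves to 16(W), 15(W), 11(W); every one is W ⇒ L
n=20: can move to 12, which is L ⇒ W

19: L, 20: W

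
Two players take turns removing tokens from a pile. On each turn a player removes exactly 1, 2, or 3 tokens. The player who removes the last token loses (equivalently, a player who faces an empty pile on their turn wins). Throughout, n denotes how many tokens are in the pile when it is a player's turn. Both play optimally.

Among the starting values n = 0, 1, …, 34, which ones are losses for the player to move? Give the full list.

Label each position W (a win for the player to move) or L (a loss). A position with no legal move is W; any other position is W exactly when some move reaches an L, and L when every move reaches a W.
n=0: no move; the opponent has just taken the last token and therefore loses → W
n=1: L (sole option 0(W) is W)
n=2: W (go to 1, an L position)
n=3: W (go to 1, an L position)
n=4: W (go to 1, an L position)
n=5: L (options 4(W), 3(W), 2(W) are all W)
n=6: W (go to 5, an L position)
n=7: W (go to 5, an L position)
n=8: W (go to 5, an L position)
n=9: L (options 8(W), 7(W), 6(W) are all W)
n=10: W (go to 9, an L position)
n=11: W (go to 9, an L position)
n=12: W (go to 9, an L position)
n=13: L (options 12(W), 11(W), 10(W) are all W)
n=14: W (go to 13, an L position)
n=15: W (go to 13, an L position)
n=16: W (go to 13, an L position)
n=17: L (options 16(W), 15(W), 14(W) are all W)
n=18: W (go to 17, an L position)
n=19: W (go to 17, an L position)
n=20: W (go to 17, an L position)
n=21: L (options 20(W), 19(W), 18(W) are all W)
n=22: W (go to 21, an L position)
n=23: W (go to 21, an L position)
n=24: W (go to 21, an L position)
n=25: L (options 24(W), 23(W), 22(W) are all W)
n=26: W (go to 25, an L position)
n=27: W (go to 25, an L position)
n=28: W (go to 25, an L position)
n=29: L (options 28(W), 27(W), 26(W) are all W)
n=30: W (go to 29, an L position)
n=31: W (go to 29, an L position)
n=32: W (go to 29, an L position)
n=33: L (options 32(W), 31(W), 30(W) are all W)
n=34: W (go to 33, an L position)
The losing starting values of n are exactly the entries labelled L in this table (9 of them).

1, 5, 9, 13, 17, 21, 25, 29, 33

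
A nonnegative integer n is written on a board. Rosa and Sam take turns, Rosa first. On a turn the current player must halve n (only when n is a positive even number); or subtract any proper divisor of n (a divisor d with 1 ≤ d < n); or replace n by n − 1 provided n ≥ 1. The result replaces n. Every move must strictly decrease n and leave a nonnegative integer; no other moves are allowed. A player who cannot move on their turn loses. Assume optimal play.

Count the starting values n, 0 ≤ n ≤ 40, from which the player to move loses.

Use the standard recursion: the mover loses at a terminal position; elsewhere, the mover wins exactly when some move hands the opponent an L position.
n=0: no move → L
n=1: W (go to 0, an L position)
n=2: L (sole option 1(W) is W)
n=3: W (go to 2, an L position)
n=4: W (go to 2, an L position)
n=5: L (sole option 4(W) is W)
n=6: W (go to 5, an L position)
n=7: L (sole option 6(W) is W)
n=8: W (go to 7, an L position)
n=9: L (options 6(W), 8(W) are all W)
n=10: W (go to 5, an L position)
n=11: L (sole option 10(W) is W)
n=12: W (go to 9, an L position)
n=13: L (sole option 12(W) is W)
n=14: W (go to 7, an L position)
n=15: L (options 10(W), 12(W), 14(W) are all W)
n=16: W (go to 15, an L position)
n=17: L (sole option 16(W) is W)
n=18: W (go to 9, an L position)
n=19: L (sole option 18(W) is W)
n=20: W (go to 15, an L position)
n=21: L (options 14(W), 18(W), 20(W) are all W)
n=22: W (go to 11, an L position)
n=23: L (sole option 22(W) is W)
n=24: W (go to 21, an L position)
n=25: L (options 20(W), 24(W) are all W)
n=26: W (go to 13, an L position)
n=27: L (options 18(W), 24(W), 26(W) are all W)
n=28: W (go to 21, an L position)
n=29: L (sole option 28(W) is W)
n=30: W (go to 15, an L position)
n=31: L (sole option 30(W) is W)
n=32: W (go to 31, an L position)
n=33: L (options 22(W), 30(W), 32(W) are all W)
n=34: W (go to 17, an L position)
n=35: L (options 28(W), 30(W), 34(W) are all W)
n=36: W (go to 27, an L position)
n=37: L (sole option 36(W) is W)
n=38: W (go to 19, an L position)
n=39: L (options 26(W), 36(W), 38(W) are all W)
n=40: W (go to 35, an L position)
L entries with 0 ≤ n ≤ 40: n = 0, 2, 5, 7, 9, 11, 13, 15, 17, 19, 21, 23, 25, 27, 29, 31, 33, 35, 37, 39; that makes 20.

20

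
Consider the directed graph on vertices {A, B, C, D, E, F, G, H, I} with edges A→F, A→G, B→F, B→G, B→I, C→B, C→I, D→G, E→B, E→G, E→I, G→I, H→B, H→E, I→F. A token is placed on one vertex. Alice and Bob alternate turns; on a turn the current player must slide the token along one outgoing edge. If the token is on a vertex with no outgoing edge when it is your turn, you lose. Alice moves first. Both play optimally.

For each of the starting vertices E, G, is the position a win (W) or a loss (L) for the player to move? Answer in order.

E: W, G: L

Use the standard recursion: the mover loses at a terminal position; elsewhere, the mover wins exactly when some move hands the opponent an L position.
Every edge goes from a vertex to one that appears earlier in the order F, I, G, B, C, A, D, E, H, so processing vertices in that order labels each vertex after all of its successors.
F: no outgoing edge → L
I: can move to F, which is L ⇒ W
G: the only move is to I(W), a W ⇒ L
B: can move to G, which is L ⇒ W
C: moves to B(W), I(W); every one is W ⇒ L
A: can move to G, which is L ⇒ W
D: can move to G, which is L ⇒ W
E: can move to G, which is L ⇒ W
H: moves to E(W), B(W); every one is W ⇒ L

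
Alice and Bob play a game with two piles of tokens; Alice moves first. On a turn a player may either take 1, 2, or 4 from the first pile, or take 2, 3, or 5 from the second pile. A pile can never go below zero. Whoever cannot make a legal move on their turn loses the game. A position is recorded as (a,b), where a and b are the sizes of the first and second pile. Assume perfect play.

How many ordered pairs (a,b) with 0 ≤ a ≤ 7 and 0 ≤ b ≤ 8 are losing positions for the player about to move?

Build the W/L table. Terminal = L. A non-terminal position is W if it has a move to some L; otherwise it is L.
Every move lowers a or b (never raises either), so fill the grid row by row in increasing a, and left to right within a row: each cell's successors are then already labelled.
      b=0  b=1  b=2  b=3  b=4  b=5  b=6  b=7  b=8
a=0:    L    L    W    W    W    W    W    L    L
a=1:    W    W    L    L    W    W    W    W    W
a=2:    W    W    W    W    L    L    W    W    W
a=3:    L    L    W    W    W    W    W    L    L
a=4:    W    W    L    L    W    W    W    W    W
a=5:    W    W    W    W    L    L    W    W    W
a=6:    L    L    W    W    W    W    W    L    L
a=7:    W    W    L    L    W    W    W    W    W
Cells with no legal move (terminal, hence L): (0,0), (0,1).
The remaining L cells, each justified by listing all of its moves:
(0,7): →(0,5)(W), (0,4)(W), (0,2)(W) — all W, so L
(0,8): →(0,6)(W), (0,5)(W), (0,3)(W) — all W, so L
(1,2): →(0,2)(W), (1,0)(W) — all W, so L
(1,3): →(0,3)(W), (1,1)(W), (1,0)(W) — all W, so L
(2,4): →(1,4)(W), (0,4)(W), (2,2)(W), (2,1)(W) — all W, so L
(2,5): →(1,5)(W), (0,5)(W), (2,3)(W), (2,2)(W), (2,0)(W) — all W, so L
(3,0): →(2,0)(W), (1,0)(W) — all W, so L
(3,1): →(2,1)(W), (1,1)(W) — all W, so L
(3,7): →(2,7)(W), (1,7)(W), (3,5)(W), (3,4)(W), (3,2)(W) — all W, so L
(3,8): →(2,8)(W), (1,8)(W), (3,6)(W), (3,5)(W), (3,3)(W) — all W, so L
(4,2): →(3,2)(W), (2,2)(W), (0,2)(W), (4,0)(W) — all W, so L
(4,3): →(3,3)(W), (2,3)(W), (0,3)(W), (4,1)(W), (4,0)(W) — all W, so L
(5,4): →(4,4)(W), (3,4)(W), (1,4)(W), (5,2)(W), (5,1)(W) — all W, so L
(5,5): →(4,5)(W), (3,5)(W), (1,5)(W), (5,3)(W), (5,2)(W), (5,0)(W) — all W, so L
(6,0): →(5,0)(W), (4,0)(W), (2,0)(W) — all W, so L
(6,1): →(5,1)(W), (4,1)(W), (2,1)(W) — all W, so L
(6,7): →(5,7)(W), (4,7)(W), (2,7)(W), (6,5)(W), (6,4)(W), (6,2)(W) — all W, so L
(6,8): →(5,8)(W), (4,8)(W), (2,8)(W), (6,6)(W), (6,5)(W), (6,3)(W) — all W, so L
(7,2): →(6,2)(W), (5,2)(W), (3,2)(W), (7,0)(W) — all W, so L
(7,3): →(6,3)(W), (5,3)(W), (3,3)(W), (7,1)(W), (7,0)(W) — all W, so L
Every other cell has at least one move into one of the L cells above, so it is W.
L cells per row: a=0: 4, a=1: 2, a=2: 2, a=3: 4, a=4: 2, a=5: 2, a=6: 4, a=7: 2; total 22.

22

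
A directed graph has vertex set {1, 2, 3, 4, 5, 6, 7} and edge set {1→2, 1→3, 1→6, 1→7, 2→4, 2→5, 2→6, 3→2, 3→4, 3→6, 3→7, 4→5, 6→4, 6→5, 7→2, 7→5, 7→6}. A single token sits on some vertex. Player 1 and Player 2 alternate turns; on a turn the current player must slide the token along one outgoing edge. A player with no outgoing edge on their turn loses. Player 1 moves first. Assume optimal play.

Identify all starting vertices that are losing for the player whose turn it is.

3, 5

Compute win/loss labels from the base case upward. A position with no move is L. Any other position is W if it can reach an L in one move, else L.
Every edge goes from a vertex to one that appears earlier in the order 5, 4, 6, 2, 7, 3, 1, so processing vertices in that order labels each vertex after all of its successors.
5: no outgoing edge → L
4: W (go to 5, an L position)
6: W (go to 5, an L position)
2: W (go to 5, an L position)
7: W (go to 5, an L position)
3: L (options 7(W), 2(W), 6(W), 4(W) are all W)
1: W (go to 3, an L position)
The losing starting vertices are exactly the entries labelled L in this table (2 of them).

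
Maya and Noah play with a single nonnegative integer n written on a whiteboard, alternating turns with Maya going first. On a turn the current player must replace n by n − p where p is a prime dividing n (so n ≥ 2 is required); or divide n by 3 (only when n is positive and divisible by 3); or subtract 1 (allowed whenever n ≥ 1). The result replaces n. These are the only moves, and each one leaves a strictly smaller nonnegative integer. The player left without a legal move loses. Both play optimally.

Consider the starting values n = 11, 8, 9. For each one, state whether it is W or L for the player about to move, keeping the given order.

Use the standard recursion: the mover loses at a terminal position; elsewhere, the mover wins exactly when some move hands the opponent an L position.
n=0: no move → L
n=1: can move to 0, which is L ⇒ W
n=2: can move to 0, which is L ⇒ W
n=3: can move to 0, which is L ⇒ W
n=4: moves to 2(W), 3(W); every one is W ⇒ L
n=5: can move to 0, which is L ⇒ W
n=6: can move to 4, which is L ⇒ W
n=7: can move to 0, which is L ⇒ W
n=8: moves to 6(W), 7(W); every one is W ⇒ L
n=9: can move to 8, which is L ⇒ W
n=10: can move to 8, which is L ⇒ W
n=11: can move to 0, which is L ⇒ W

11: W, 8: L, 9: W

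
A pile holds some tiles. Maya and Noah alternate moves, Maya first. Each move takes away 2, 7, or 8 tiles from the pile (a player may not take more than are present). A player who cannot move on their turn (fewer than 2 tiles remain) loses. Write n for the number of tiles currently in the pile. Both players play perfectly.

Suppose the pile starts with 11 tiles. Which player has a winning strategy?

Compute win/loss labels from the base case upward. A position with no move is L. Any other position is W if it can reach an L in one move, else L.
n=0: no move → L
n=1: no move → L
n=2: →0(L), so W
n=3: →1(L), so W
n=4: →2(W) only, which is W, so L
n=5: →3(W) only, which is W, so L
n=6: →4(L), so W
n=7: →5(L), so W
n=8: →1(L), so W
n=9: →1(L), so W
n=10: →8(W), 3(W), 2(W) — all W, so L
n=11: →4(L), so W
The starting position 11 is W: Maya should remove 7, leaving 4, handing over an L position.

Maya wins.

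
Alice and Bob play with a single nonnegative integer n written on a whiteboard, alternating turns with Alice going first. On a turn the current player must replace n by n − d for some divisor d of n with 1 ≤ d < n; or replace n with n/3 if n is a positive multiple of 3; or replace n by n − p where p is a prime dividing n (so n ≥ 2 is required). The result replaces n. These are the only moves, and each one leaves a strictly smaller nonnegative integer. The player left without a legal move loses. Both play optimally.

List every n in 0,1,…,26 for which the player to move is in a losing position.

Use the standard recursion: the mover loses at a terminal position; elsewhere, the mover wins exactly when some move hands the opponent an L position.
n=0: no move → L
n=1: no move → L
n=2: W (go to 0, an L position)
n=3: W (go to 0, an L position)
n=4: L (options 2(W), 3(W) are all W)
n=5: W (go to 0, an L position)
n=6: W (go to 4, an L position)
n=7: W (go to 0, an L position)
n=8: W (go to 4, an L position)
n=9: L (options 3(W), 6(W), 8(W) are all W)
n=10: W (go to 9, an L position)
n=11: W (go to 0, an L position)
n=12: W (go to 4, an L position)
n=13: W (go to 0, an L position)
n=14: L (options 7(W), 12(W), 13(W) are all W)
n=15: W (go to 14, an L position)
n=16: W (go to 14, an L position)
n=17: W (go to 0, an L position)
n=18: W (go to 9, an L position)
n=19: W (go to 0, an L position)
n=20: L (options 10(W), 15(W), 16(W), 18(W), 19(W) are all W)
n=21: W (go to 14, an L position)
n=22: W (go to 20, an L position)
n=23: W (go to 0, an L position)
n=24: W (go to 20, an L position)
n=25: W (go to 20, an L position)
n=26: L (options 13(W), 24(W), 25(W) are all W)
The losing starting values of n are exactly the entries labelled L in this table (7 of them).

0, 1, 4, 9, 14, 20, 26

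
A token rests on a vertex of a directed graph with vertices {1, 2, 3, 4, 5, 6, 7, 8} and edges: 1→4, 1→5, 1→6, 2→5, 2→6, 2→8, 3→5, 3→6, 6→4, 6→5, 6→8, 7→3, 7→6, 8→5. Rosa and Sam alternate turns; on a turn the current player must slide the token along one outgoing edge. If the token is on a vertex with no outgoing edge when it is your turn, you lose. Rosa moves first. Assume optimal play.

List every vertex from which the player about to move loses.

Work bottom-up. With no move the player to move loses. Otherwise the position is W if at least one move leads to an L position for the opponent, and L if every move leads to a W.
Every edge goes from a vertex to one that appears earlier in the order 5, 4, 8, 6, 2, 1, 3, 7, so processing vertices in that order labels each vertex after all of its successors.
5: no outgoing edge → L
4: no outgoing edge → L
8: can move to 5, which is L ⇒ W
6: can move to 4, which is L ⇒ W
2: can move to 5, which is L ⇒ W
1: can move to 4, which is L ⇒ W
3: can move to 5, which is L ⇒ W
7: moves to 3(W), 6(W); every one is W ⇒ L
The losing starting vertices are exactly the entries labelled L in this table (3 of them).

4, 5, 7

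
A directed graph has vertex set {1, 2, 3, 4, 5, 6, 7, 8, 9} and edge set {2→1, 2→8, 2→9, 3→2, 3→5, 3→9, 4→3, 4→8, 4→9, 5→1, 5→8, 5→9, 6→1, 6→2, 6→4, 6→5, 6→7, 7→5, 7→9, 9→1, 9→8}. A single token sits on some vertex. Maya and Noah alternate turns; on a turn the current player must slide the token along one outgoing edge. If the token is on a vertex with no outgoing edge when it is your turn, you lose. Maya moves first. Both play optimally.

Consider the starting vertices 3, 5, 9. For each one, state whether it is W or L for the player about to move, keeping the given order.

Build the W/L table. Terminal = L. A non-terminal position is W if it has a move to some L; otherwise it is L.
Every edge goes from a vertex to one that appears earlier in the order 1, 8, 9, 2, 5, 3, 7, 4, 6, so processing vertices in that order labels each vertex after all of its successors.
1: no outgoing edge → L
8: no outgoing edge → L
9: W (go to 8, an L position)
2: W (go to 8, an L position)
5: W (go to 8, an L position)
3: L (options 5(W), 2(W), 9(W) are all W)
7: L (options 5(W), 9(W) are all W)
4: W (go to 3, an L position)
6: W (go to 7, an L position)

3: L, 5: W, 9: W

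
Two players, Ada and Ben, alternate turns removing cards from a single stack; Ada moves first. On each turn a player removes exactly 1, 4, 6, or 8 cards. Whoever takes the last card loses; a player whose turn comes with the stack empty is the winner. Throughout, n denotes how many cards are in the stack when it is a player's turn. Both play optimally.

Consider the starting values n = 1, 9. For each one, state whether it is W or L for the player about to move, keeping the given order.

Classify positions by backward induction: terminal positions (no move available) are W. From any other position, the mover wins iff some move reaches an L.
n=0: no move; the opponent has just taken the last card and therefore loses → W
n=1: →0(W) only, which is W, so L
n=2: →1(L), so W
n=3: →2(W) only, which is W, so L
n=4: →3(L), so W
n=5: →1(L), so W
n=6: →5(W), 2(W), 0(W) — all W, so L
n=7: →6(L), so W
n=8: →7(W), 4(W), 2(W), 0(W) — all W, so L
n=9: →8(L), so W

1: L, 9: W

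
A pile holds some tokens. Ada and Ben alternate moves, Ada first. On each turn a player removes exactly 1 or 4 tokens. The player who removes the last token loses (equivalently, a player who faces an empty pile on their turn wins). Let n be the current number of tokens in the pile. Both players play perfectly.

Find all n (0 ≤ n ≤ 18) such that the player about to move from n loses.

1, 3, 6, 8, 11, 13, 16, 18

Compute win/loss labels from the base case upward. A position with no move is W. Any other position is W if it can reach an L in one move, else L.
n=0: no move; the opponent has just taken the last token and therefore loses → W
n=1: →0(W) only, which is W, so L
n=2: →1(L), so W
n=3: →2(W) only, which is W, so L
n=4: →3(L), so W
n=5: →1(L), so W
n=6: →5(W), 2(W) — all W, so L
n=7: →6(L), so W
n=8: →7(W), 4(W) — all W, so L
n=9: →8(L), so W
n=10: →6(L), so W
n=11: →10(W), 7(W) — all W, so L
n=12: →11(L), so W
n=13: →12(W), 9(W) — all W, so L
n=14: →13(L), so W
n=15: →11(L), so W
n=16: →15(W), 12(W) — all W, so L
n=17: →16(L), so W
n=18: →17(W), 14(W) — all W, so L
The losing starting values of n are exactly the entries labelled L in this table (8 of them).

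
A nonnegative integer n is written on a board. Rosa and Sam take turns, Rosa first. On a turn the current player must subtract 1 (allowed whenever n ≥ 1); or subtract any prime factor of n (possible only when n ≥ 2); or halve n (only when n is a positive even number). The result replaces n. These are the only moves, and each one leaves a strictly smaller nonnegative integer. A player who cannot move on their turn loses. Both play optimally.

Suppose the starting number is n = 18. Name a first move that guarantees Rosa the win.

Compute win/loss labels from the base case upward. A position with no move is L. Any other position is W if it can reach an L in one move, else L.
n=0: no move → L
n=1: →0(L), so W
n=2: →0(L), so W
n=3: →0(L), so W
n=4: →2(W), 3(W) — all W, so L
n=5: →0(L), so W
n=6: →4(L), so W
n=7: →0(L), so W
n=8: →4(L), so W
n=9: →6(W), 8(W) — all W, so L
n=10: →9(L), so W
n=11: →0(L), so W
n=12: →9(L), so W
n=13: →0(L), so W
n=14: →7(W), 12(W), 13(W) — all W, so L
n=15: →14(L), so W
n=16: →14(L), so W
n=17: →0(L), so W
n=18: →9(L), so W
From 18, the L positions reachable in one move are: 9.

Move to 9.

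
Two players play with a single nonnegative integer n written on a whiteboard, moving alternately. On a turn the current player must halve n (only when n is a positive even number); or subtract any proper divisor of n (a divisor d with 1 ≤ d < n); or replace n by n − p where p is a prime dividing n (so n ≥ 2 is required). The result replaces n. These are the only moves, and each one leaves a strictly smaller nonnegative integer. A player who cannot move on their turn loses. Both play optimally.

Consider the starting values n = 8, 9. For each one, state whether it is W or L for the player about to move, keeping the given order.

Compute win/loss labels from the base case upward. A position with no move is L. Any other position is W if it can reach an L in one move, else L.
n=0: no move → L
n=1: no move → L
n=2: →0(L), so W
n=3: →0(L), so W
n=4: →2(W), 3(W) — all W, so L
n=5: →0(L), so W
n=6: →4(L), so W
n=7: →0(L), so W
n=8: →4(L), so W
n=9: →6(W), 8(W) — all W, so L

8: W, 9: L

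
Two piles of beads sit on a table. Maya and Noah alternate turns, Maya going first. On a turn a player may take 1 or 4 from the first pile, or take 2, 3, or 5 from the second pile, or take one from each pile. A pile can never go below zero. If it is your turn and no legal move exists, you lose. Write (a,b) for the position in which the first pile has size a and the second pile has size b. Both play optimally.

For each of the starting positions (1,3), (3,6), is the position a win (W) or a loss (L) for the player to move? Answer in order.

Compute win/loss labels from the base case upward. A position with no move is L. Any other position is W if it can reach an L in one move, else L.
No move ever increases a pile, so every position that can arise here has a ≤ 3 and b ≤ 6; it is enough to label the cells with 0 ≤ a ≤ 3 and 0 ≤ b ≤ 6.
Every move lowers a or b (never raises either), so fill the grid row by row in increasing a, and left to right within a row: each cell's successors are then already labelled.
      b=0  b=1  b=2  b=3  b=4  b=5  b=6
a=0:    L    L    W    W    W    W    W
a=1:    W    W    W    L    L    W    W
a=2:    L    L    W    W    W    W    W
a=3:    W    W    W    L    L    W    W
Cells with no legal move (terminal, hence L): (0,0), (0,1).
The remaining L cells, each justified by listing all of its moves:
(1,3): moves to (0,3)(W), (1,1)(W), (1,0)(W), (0,2)(W); every one is W ⇒ L
(1,4): moves to (0,4)(W), (1,2)(W), (1,1)(W), (0,3)(W); every one is W ⇒ L
(2,0): the only move is to (1,0)(W), a W ⇒ L
(2,1): moves to (1,1)(W), (1,0)(W); every one is W ⇒ L
(3,3): moves to (2,3)(W), (3,1)(W), (3,0)(W), (2,2)(W); every one is W ⇒ L
(3,4): moves to (2,4)(W), (3,2)(W), (3,1)(W), (2,3)(W); every one is W ⇒ L
Every other cell has at least one move into one of the L cells above, so it is W.
(1,3): one of the L cells justified above, so L
(3,6): the move to (3,4) reaches an L cell, so W

(1,3): L, (3,6): W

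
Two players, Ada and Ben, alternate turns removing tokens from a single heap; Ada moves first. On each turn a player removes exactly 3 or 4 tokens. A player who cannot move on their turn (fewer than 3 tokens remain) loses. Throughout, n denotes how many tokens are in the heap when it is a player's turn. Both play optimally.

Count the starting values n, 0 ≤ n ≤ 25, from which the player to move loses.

Use the standard recursion: the mover loses at a terminal position; elsewhere, the mover wins exactly when some move hands the opponent an L position.
n=0: no move → L
n=1: no move → L
n=2: no move → L
n=3: W (go to 0, an L position)
n=4: W (go to 1, an L position)
n=5: W (go to 2, an L position)
n=6: W (go to 2, an L position)
n=7: L (options 4(W), 3(W) are all W)
n=8: L (options 5(W), 4(W) are all W)
n=9: L (options 6(W), 5(W) are all W)
n=10: W (go to 7, an L position)
n=11: W (go to 8, an L position)
n=12: W (go to 9, an L position)
n=13: W (go to 9, an L position)
n=14: L (options 11(W), 10(W) are all W)
n=15: L (options 12(W), 11(W) are all W)
n=16: L (options 13(W), 12(W) are all W)
n=17: W (go to 14, an L position)
n=18: W (go to 15, an L position)
n=19: W (go to 16, an L position)
n=20: W (go to 16, an L position)
n=21: L (options 18(W), 17(W) are all W)
n=22: L (options 19(W), 18(W) are all W)
n=23: L (options 20(W), 19(W) are all W)
n=24: W (go to 21, an L position)
n=25: W (go to 22, an L position)
L entries with 0 ≤ n ≤ 25: n = 0, 1, 2, 7, 8, 9, 14, 15, 16, 21, 22, 23; that makes 12.

12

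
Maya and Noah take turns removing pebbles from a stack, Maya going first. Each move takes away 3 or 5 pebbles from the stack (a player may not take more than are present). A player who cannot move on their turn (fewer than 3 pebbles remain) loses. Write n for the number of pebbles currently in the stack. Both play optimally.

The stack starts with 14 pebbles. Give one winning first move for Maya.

Positions with no move are L. A position that does have a move is losing for the player to move precisely when every available move leads to a winning position for the opponent. Fill in the labels:
n=0: no move → L
n=1: no move → L
n=2: no move → L
n=3: →0(L), so W
n=4: →1(L), so W
n=5: →2(L), so W
n=6: →1(L), so W
n=7: →2(L), so W
n=8: →5(W), 3(W) — all W, so L
n=9: →6(W), 4(W) — all W, so L
n=10: →7(W), 5(W) — all W, so L
n=11: →8(L), so W
n=12: →9(L), so W
n=13: →10(L), so W
n=14: →9(L), so W
From 14, the L positions reachable in one move are: 9.

Remove 5, leaving 9.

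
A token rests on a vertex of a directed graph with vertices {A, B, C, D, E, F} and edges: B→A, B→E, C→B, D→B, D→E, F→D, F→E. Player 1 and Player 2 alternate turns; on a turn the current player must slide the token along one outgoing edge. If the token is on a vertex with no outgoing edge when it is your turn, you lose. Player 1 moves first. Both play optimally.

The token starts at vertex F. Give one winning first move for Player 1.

Move to E.

Use the standard recursion: the mover loses at a terminal position; elsewhere, the mover wins exactly when some move hands the opponent an L position.
Every edge goes from a vertex to one that appears earlier in the order A, E, B, D, F, C, so processing vertices in that order labels each vertex after all of its successors.
A: no outgoing edge → L
E: no outgoing edge → L
B: →E(L), so W
D: →E(L), so W
F: →E(L), so W
C: →B(W) only, which is W, so L
From F, the L positions reachable in one move are: E.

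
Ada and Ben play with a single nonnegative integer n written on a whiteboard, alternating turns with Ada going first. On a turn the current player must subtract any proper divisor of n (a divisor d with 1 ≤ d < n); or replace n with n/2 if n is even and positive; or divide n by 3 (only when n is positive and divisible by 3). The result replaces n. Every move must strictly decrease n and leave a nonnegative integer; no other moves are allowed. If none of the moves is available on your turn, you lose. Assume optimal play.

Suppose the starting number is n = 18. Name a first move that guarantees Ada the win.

Use the standard recursion: the mover loses at a terminal position; elsewhere, the mover wins exactly when some move hands the opponent an L position.
n=0: no move → L
n=1: no move → L
n=2: →1(L), so W
n=3: →1(L), so W
n=4: →2(W), 3(W) — all W, so L
n=5: →4(L), so W
n=6: →4(L), so W
n=7: →6(W) only, which is W, so L
n=8: →4(L), so W
n=9: →3(W), 6(W), 8(W) — all W, so L
n=10: →9(L), so W
n=11: →10(W) only, which is W, so L
n=12: →4(L), so W
n=13: →12(W) only, which is W, so L
n=14: →7(L), so W
n=15: →5(W), 10(W), 12(W), 14(W) — all W, so L
n=16: →15(L), so W
n=17: →16(W) only, which is W, so L
n=18: →9(L), so W
From 18, the L positions reachable in one move are: 9, 15, 17. Any move reaching one of these is winning.

Move to 9.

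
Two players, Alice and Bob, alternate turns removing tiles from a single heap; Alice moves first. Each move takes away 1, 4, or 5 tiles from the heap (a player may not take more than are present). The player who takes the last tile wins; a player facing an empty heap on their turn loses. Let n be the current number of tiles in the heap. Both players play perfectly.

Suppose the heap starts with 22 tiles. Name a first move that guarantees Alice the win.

Remove 4, leaving 18.

Work bottom-up. With no move the player to move loses. Otherwise the position is W if at least one move leads to an L position for the opponent, and L if every move leads to a W.
n=0: no move → L
n=1: reaches L-position 0 → W
n=2: only reaches 1(W), which is W → L
n=3: reaches L-position 2 → W
n=4: reaches L-position 0 → W
n=5: reaches L-position 0 → W
n=6: reaches L-position 2 → W
n=7: reaches L-position 2 → W
n=8: only reaches 7(W), 4(W), 3(W), all W → L
n=9: reaches L-position 8 → W
n=10: only reaches 9(W), 6(W), 5(W), all W → L
n=11: reaches L-position 10 → W
n=12: reaches L-position 8 → W
n=13: reaches L-position 8 → W
n=14: reaches L-position 10 → W
n=15: reaches L-position 10 → W
n=16: only reaches 15(W), 12(W), 11(W), all W → L
n=17: reaches L-position 16 → W
n=18: only reaches 17(W), 14(W), 13(W), all W → L
n=19: reaches L-position 18 → W
n=20: reaches L-position 16 → W
n=21: reaches L-position 16 → W
n=22: reaches L-position 18 → W
From 22, the L positions reachable in one move are: 18.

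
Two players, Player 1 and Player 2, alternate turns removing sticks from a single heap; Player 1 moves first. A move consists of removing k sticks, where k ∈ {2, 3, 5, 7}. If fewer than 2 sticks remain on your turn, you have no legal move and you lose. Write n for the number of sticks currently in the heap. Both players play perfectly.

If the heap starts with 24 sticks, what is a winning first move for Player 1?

Use the standard recursion: the mover loses at a terminal position; elsewhere, the mover wins exactly when some move hands the opponent an L position.
n=0: no move → L
n=1: no move → L
n=2: reaches L-position 0 → W
n=3: reaches L-position 1 → W
n=4: reaches L-position 1 → W
n=5: reaches L-position 0 → W
n=6: reaches L-position 1 → W
n=7: reaches L-position 0 → W
n=8: reaches L-position 1 → W
n=9: only reaches 7(W), 6(W), 4(W), 2(W), all W → L
n=10: only reaches 8(W), 7(W), 5(W), 3(W), all W → L
n=11: reaches L-position 9 → W
n=12: reaches L-position 10 → W
n=13: reaches L-position 10 → W
n=14: reaches L-position 9 → W
n=15: reaches L-position 10 → W
n=16: reaches L-position 9 → W
n=17: reaches L-position 10 → W
n=18: only reaches 16(W), 15(W), 13(W), 11(W), all W → L
n=19: only reaches 17(W), 16(W), 14(W), 12(W), all W → L
n=20: reaches L-position 18 → W
n=21: reaches L-position 19 → W
n=22: reaches L-position 19 → W
n=23: reaches L-position 18 → W
n=24: reaches L-position 19 → W
From 24, the L positions reachable in one move are: 19.

Remove 5, leaving 19.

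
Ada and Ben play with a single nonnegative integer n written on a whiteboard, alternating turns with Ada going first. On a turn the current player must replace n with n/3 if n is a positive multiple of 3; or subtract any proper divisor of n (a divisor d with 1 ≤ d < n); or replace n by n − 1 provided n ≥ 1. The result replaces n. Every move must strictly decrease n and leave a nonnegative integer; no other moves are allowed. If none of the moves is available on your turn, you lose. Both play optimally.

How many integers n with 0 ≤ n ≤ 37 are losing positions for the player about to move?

Build the W/L table. Terminal = L. A non-terminal position is W if it has a move to some L; otherwise it is L.
n=0: no move → L
n=1: W (go to 0, an L position)
n=2: L (sole option 1(W) is W)
n=3: W (go to 2, an L position)
n=4: W (go to 2, an L position)
n=5: L (sole option 4(W) is W)
n=6: W (go to 2, an L position)
n=7: L (sole option 6(W) is W)
n=8: W (go to 7, an L position)
n=9: L (options 3(W), 6(W), 8(W) are all W)
n=10: W (go to 5, an L position)
n=11: L (sole option 10(W) is W)
n=12: W (go to 9, an L position)
n=13: L (sole option 12(W) is W)
n=14: W (go to 7, an L position)
n=15: W (go to 5, an L position)
n=16: L (options 8(W), 12(W), 14(W), 15(W) are all W)
n=17: W (go to 16, an L position)
n=18: W (go to 9, an L position)
n=19: L (sole option 18(W) is W)
n=20: W (go to 16, an L position)
n=21: W (go to 7, an L position)
n=22: W (go to 11, an L position)
n=23: L (sole option 22(W) is W)
n=24: W (go to 16, an L position)
n=25: L (options 20(W), 24(W) are all W)
n=26: W (go to 13, an L position)
n=27: W (go to 9, an L position)
n=28: L (options 14(W), 21(W), 24(W), 26(W), 27(W) are all W)
n=29: W (go to 28, an L position)
n=30: W (go to 25, an L position)
n=31: L (sole option 30(W) is W)
n=32: W (go to 16, an L position)
n=33: W (go to 11, an L position)
n=34: L (options 17(W), 32(W), 33(W) are all W)
n=35: W (go to 28, an L position)
n=36: W (go to 34, an L position)
n=37: L (sole option 36(W) is W)
L entries with 0 ≤ n ≤ 37: n = 0, 2, 5, 7, 9, 11, 13, 16, 19, 23, 25, 28, 31, 34, 37; that makes 15.

15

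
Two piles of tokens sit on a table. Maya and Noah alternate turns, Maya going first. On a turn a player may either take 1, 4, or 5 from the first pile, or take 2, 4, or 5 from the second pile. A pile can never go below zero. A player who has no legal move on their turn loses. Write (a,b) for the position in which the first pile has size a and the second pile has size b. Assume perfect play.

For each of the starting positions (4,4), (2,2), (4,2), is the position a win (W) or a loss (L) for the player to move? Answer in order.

Label each position W (a win for the player to move) or L (a loss). A position with no legal move is L; any other position is W exactly when some move reaches an L, and L when every move reaches a W.
No move ever increases a pile, so every position that can arise here has a ≤ 4 and b ≤ 4; it is enough to label the cells with 0 ≤ a ≤ 4 and 0 ≤ b ≤ 4.
Every move lowers a or b (never raises either), so fill the grid row by row in increasing a, and left to right within a row: each cell's successors are then already labelled.
      b=0  b=1  b=2  b=3  b=4
a=0:    L    L    W    W    W
a=1:    W    W    L    L    W
a=2:    L    L    W    W    W
a=3:    W    W    L    L    W
a=4:    W    W    W    W    L
Cells with no legal move (terminal, hence L): (0,0), (0,1).
The remaining L cells, each justified by listing all of its moves:
(1,2): →(0,2)(W), (1,0)(W) — all W, so L
(1,3): →(0,3)(W), (1,1)(W) — all W, so L
(2,0): →(1,0)(W) only, which is W, so L
(2,1): →(1,1)(W) only, which is W, so L
(3,2): →(2,2)(W), (3,0)(W) — all W, so L
(3,3): →(2,3)(W), (3,1)(W) — all W, so L
(4,4): →(3,4)(W), (0,4)(W), (4,2)(W), (4,0)(W) — all W, so L
Every other cell has at least one move into one of the L cells above, so it is W.
(4,4): one of the L cells justified above, so L
(2,2): the move to (1,2) reaches an L cell, so W
(4,2): the move to (3,2) reaches an L cell, so W

(4,4): L, (2,2): W, (4,2): W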